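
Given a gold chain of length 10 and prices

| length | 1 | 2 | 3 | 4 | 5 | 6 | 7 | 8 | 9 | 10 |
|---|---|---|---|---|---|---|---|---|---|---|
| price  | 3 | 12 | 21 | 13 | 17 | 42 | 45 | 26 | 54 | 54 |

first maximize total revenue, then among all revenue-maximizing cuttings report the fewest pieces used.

2

Build r[k] bottom-up: r[k] = max over allowed piece i of (p[i] + r[k−i]).
r[1] = 3
r[2] = 12
r[3] = 21
r[4] = 24  (first piece 1, then r[3]=21)
r[5] = 33  (first piece 2, then r[3]=21)
r[6] = 42  (first piece 3, then r[3]=21)
r[7] = 45  (first piece 1, then r[6]=42)
r[8] = 54  (first piece 2, then r[6]=42)
r[9] = 63  (first piece 3, then r[6]=42)
r[10] = 66  (first piece 1, then r[9]=63)
Maximum revenue is $66.
Now minimize piece count subject to staying optimal: for each k, pieces[k] = 1 + min over i with p[i]+r[k−i]=r[k] of pieces[k−i].
pieces[7] = 1
pieces[8] = 2
pieces[9] = 2
pieces[10] = 2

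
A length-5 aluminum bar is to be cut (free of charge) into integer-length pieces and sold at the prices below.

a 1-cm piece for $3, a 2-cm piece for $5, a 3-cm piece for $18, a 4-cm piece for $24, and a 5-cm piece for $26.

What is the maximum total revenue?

27

Consider every possible first cut. v[k] is the best of p[i]+v[k−i] over all sellable i≤k.
v[1] = 3
v[2] = max(3+3, 5+0) = 6
v[3] = max(3+6, 5+3, 18+0) = 18
v[4] = max(3+18, 5+6, 18+3, 24+0) = 24
v[5] = max(3+24, 5+18, 18+6, 24+3, 26+0) = 27
One optimal cutting: 4 + 1 → $24 + $3 = $27.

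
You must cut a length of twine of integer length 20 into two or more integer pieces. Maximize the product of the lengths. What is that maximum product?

Let prod[k] be the best product for length k (with at least one cut). For each first piece i, the rest contributes max(k−i, prod[k−i]).
prod[2] = 1×max(1,0) = 1×1 = 1
prod[3] = max(1×2, 2×1) = 2
prod[4] = max(1×3, 2×2, 3×1) = 4
prod[5] = max(1×4, 2×3, 3×2, 4×1) = 6
prod[6] = max(1×6, 2×4, 3×3, 4×2, 5×1) = 9
prod[7] = max(1×9, 2×6, 3×4, 4×3, 5×2, 6×1) = 12
prod[8] = max(1×12, 2×9, 3×6, …, 6×2, 7×1) = 18
prod[9] = max(1×18, 2×12, 3×9, …, 7×2, 8×1) = 27
prod[10] = max(1×27, 2×18, 3×12, …, 8×2, 9×1) = 36
prod[11] = max(1×36, 2×27, 3×18, …, 9×2, 10×1) = 54
prod[12] = max(1×54, 2×36, 3×27, …, 10×2, 11×1) = 81
prod[13] = max(1×81, 2×54, 3×36, …, 11×2, 12×1) = 108
prod[14] = max(1×108, 2×81, 3×54, …, 12×2, 13×1) = 162
prod[15] = max(1×162, 2×108, 3×81, …, 13×2, 14×1) = 243
prod[16] = max(1×243, 2×162, 3×108, …, 14×2, 15×1) = 324
prod[17] = max(1×324, 2×243, 3×162, …, 15×2, 16×1) = 486
prod[18] = max(1×486, 2×324, 3×243, …, 16×2, 17×1) = 729
prod[19] = max(1×729, 2×486, 3×324, …, 17×2, 18×1) = 972
prod[20] = max(1×972, 2×729, 3×486, …, 18×2, 19×1) = 1458
One optimal split: 3 + 3 + 3 + 3 + 3 + 3 + 2; product 3×3×3×3×3×3×2 = 1458.

1458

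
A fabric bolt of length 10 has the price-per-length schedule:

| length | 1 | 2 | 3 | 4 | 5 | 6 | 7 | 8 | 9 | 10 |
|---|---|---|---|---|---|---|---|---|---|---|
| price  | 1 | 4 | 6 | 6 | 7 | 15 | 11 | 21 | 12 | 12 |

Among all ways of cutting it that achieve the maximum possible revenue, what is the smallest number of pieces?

2

Consider every possible first cut. r[k] is the best of p[i]+r[k−i] over all sellable i≤k.
r[1] = 1
r[2] = max(1+1, 4+0) = 4
r[3] = max(1+4, 4+1, 6+0) = 6
r[4] = max(1+6, 4+4, 6+1, 6+0) = 8
r[5] = max(1+8, 4+6, 6+4, 6+1, 7+0) = 10
r[6] = max(1+10, 4+8, 6+6, 6+4, 7+1, 15+0) = 15
r[7] = max(1+15, 4+10, 6+8, …, 15+1, 11+0) = 16
r[8] = max(1+16, 4+15, 6+10, …, 11+1, 21+0) = 21
r[9] = max(1+21, 4+16, 6+15, …, 21+1, 12+0) = 22
r[10] = max(1+22, 4+21, 6+16, …, 12+1, 12+0) = 25
Maximum revenue is $25.
Now minimize piece count subject to staying optimal: for each k, pieces[k] = 1 + min over i with p[i]+r[k−i]=r[k] of pieces[k−i].
pieces[7] = 2
pieces[8] = 1
pieces[9] = 2
pieces[10] = 2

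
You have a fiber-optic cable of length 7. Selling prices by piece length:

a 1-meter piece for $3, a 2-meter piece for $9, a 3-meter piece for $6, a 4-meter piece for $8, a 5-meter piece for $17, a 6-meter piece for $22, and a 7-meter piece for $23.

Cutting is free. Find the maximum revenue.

Build r[k] bottom-up: r[k] = max over allowed piece i of (p[i] + r[k−i]).
r[1] = 3
r[2] = 9
r[3] = 12  (first piece 1, then r[2]=9)
r[4] = 18  (first piece 2, then r[2]=9)
r[5] = 21  (first piece 1, then r[4]=18)
r[6] = 27  (first piece 2, then r[4]=18)
r[7] = 30  (first piece 1, then r[6]=27)
One optimal cutting: 2 + 2 + 2 + 1 → $9 + $9 + $9 + $3 = $30.

30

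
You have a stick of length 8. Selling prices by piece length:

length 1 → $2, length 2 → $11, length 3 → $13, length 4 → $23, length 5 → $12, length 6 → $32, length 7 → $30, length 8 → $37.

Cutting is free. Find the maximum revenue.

Build r[k] bottom-up: r[k] = max over allowed piece i of (p[i] + r[k−i]).
r[1] = 2
r[2] = max(2+2, 11+0) = 11
r[3] = max(2+11, 11+2, 13+0) = 13
r[4] = max(2+13, 11+11, 13+2, 23+0) = 23
r[5] = max(2+23, 11+13, 13+11, 23+2, 12+0) = 25
r[6] = max(2+25, 11+23, 13+13, 23+11, 12+2, 32+0) = 34
r[7] = max(2+34, 11+25, 13+23, …, 32+2, 30+0) = 36
r[8] = max(2+36, 11+34, 13+25, …, 30+2, 37+0) = 46
One optimal cutting: 4 + 4 → $23 + $23 = $46.

46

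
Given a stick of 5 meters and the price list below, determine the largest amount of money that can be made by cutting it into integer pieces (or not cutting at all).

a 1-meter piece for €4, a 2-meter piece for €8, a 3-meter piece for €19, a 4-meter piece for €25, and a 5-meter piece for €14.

Consider every possible first cut. R[k] is the best of p[i]+R[k−i] over all sellable i≤k.
R[1] = 4
R[2] = max(4+4, 8+0) = 8
R[3] = max(4+8, 8+4, 19+0) = 19
R[4] = max(4+19, 8+8, 19+4, 25+0) = 25
R[5] = max(4+25, 8+19, 19+8, 25+4, 14+0) = 29
One optimal cutting: 4 + 1 → €25 + €4 = €29.

29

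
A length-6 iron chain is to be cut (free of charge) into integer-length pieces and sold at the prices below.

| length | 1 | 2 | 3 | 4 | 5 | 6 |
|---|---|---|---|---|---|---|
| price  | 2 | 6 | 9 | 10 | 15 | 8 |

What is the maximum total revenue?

Consider every possible first cut. v[k] is the best of p[i]+v[k−i] over all sellable i≤k.
v[1] = 2
v[2] = max(2+2, 6+0) = 6
v[3] = max(2+6, 6+2, 9+0) = 9
v[4] = max(2+9, 6+6, 9+2, 10+0) = 12
v[5] = max(2+12, 6+9, 9+6, 10+2, 15+0) = 15
v[6] = max(2+15, 6+12, 9+9, 10+6, 15+2, 8+0) = 18
One optimal cutting: 2 + 2 + 2 → $6 + $6 + $6 = $18.

18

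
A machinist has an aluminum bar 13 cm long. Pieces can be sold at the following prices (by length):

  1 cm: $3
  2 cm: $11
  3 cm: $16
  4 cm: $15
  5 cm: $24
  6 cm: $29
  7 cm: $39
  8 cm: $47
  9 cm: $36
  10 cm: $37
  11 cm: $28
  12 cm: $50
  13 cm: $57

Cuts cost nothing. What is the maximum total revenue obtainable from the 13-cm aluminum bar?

74

Let v[k] be the best obtainable value from length k. For each k, try every first piece i and keep the best of price[i] + v[k−i].
v[1] = 3
v[2] = max(3+3, 11+0) = 11
v[3] = max(3+11, 11+3, 16+0) = 16
v[4] = max(3+16, 11+11, 16+3, 15+0) = 22
v[5] = max(3+22, 11+16, 16+11, 15+3, 24+0) = 27
v[6] = max(3+27, 11+22, 16+16, 15+11, 24+3, 29+0) = 33
v[7] = max(3+33, 11+27, 16+22, …, 29+3, 39+0) = 39
v[8] = max(3+39, 11+33, 16+27, …, 39+3, 47+0) = 47
v[9] = max(3+47, 11+39, 16+33, …, 47+3, 36+0) = 50
v[10] = max(3+50, 11+47, 16+39, …, 36+3, 37+0) = 58
v[11] = max(3+58, 11+50, 16+47, …, 37+3, 28+0) = 63
v[12] = max(3+63, 11+58, 16+50, …, 28+3, 50+0) = 69
v[13] = max(3+69, 11+63, 16+58, …, 50+3, 57+0) = 74
One optimal cutting: 8 + 3 + 2 → $47 + $16 + $11 = $74.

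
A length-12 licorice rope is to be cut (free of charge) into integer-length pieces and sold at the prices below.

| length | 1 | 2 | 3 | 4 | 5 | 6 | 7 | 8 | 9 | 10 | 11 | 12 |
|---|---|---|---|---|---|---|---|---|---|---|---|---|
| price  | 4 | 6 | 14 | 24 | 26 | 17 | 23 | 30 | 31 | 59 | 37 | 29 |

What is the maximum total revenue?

72

Build v[k] bottom-up: v[k] = max over allowed piece i of (p[i] + v[k−i]).
v[1] = 4
v[2] = max(4+4, 6+0) = 8
v[3] = max(4+8, 6+4, 14+0) = 14
v[4] = max(4+14, 6+8, 14+4, 24+0) = 24
v[5] = max(4+24, 6+14, 14+8, 24+4, 26+0) = 28
v[6] = max(4+28, 6+24, 14+14, 24+8, 26+4, 17+0) = 32
v[7] = max(4+32, 6+28, 14+24, …, 17+4, 23+0) = 38
v[8] = max(4+38, 6+32, 14+28, …, 23+4, 30+0) = 48
v[9] = max(4+48, 6+38, 14+32, …, 30+4, 31+0) = 52
v[10] = max(4+52, 6+48, 14+38, …, 31+4, 59+0) = 59
v[11] = max(4+59, 6+52, 14+48, …, 59+4, 37+0) = 63
v[12] = max(4+63, 6+59, 14+52, …, 37+4, 29+0) = 72
One optimal cutting: 4 + 4 + 4 → ¢24 + ¢24 + ¢24 = ¢72.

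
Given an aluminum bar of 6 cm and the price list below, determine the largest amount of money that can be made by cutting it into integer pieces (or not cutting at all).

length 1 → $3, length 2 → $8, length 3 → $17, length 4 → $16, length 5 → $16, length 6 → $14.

Let best[k] be the best obtainable value from length k. For each k, try every first piece i and keep the best of price[i] + best[k−i].
best[1] = 3
best[2] = max(3+3, 8+0) = 8
best[3] = max(3+8, 8+3, 17+0) = 17
best[4] = max(3+17, 8+8, 17+3, 16+0) = 20
best[5] = max(3+20, 8+17, 17+8, 16+3, 16+0) = 25
best[6] = max(3+25, 8+20, 17+17, 16+8, 16+3, 14+0) = 34
One optimal cutting: 3 + 3 → $17 + $17 = $34.

34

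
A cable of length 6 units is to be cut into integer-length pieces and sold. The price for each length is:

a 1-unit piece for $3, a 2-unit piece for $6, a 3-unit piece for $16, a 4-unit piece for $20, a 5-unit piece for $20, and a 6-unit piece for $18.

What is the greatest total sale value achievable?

32

Let R[k] be the best obtainable value from length k. For each k, try every first piece i and keep the best of price[i] + R[k−i].
R[1] = 3
R[2] = 6  (first piece 1, then R[1]=3)
R[3] = 16
R[4] = 20
R[5] = 23  (first piece 1, then R[4]=20)
R[6] = 32  (first piece 3, then R[3]=16)
One optimal cutting: 3 + 3 → $16 + $16 = $32.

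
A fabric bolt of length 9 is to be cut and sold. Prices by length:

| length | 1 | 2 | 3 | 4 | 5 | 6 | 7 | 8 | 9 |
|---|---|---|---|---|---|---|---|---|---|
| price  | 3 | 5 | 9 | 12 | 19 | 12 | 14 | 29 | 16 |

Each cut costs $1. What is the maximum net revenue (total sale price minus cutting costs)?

Let net[k] be the best obtainable value from length k. For each k, try every first piece i and keep the best of price[i] + net[k−i] minus the 1 cut fee when i<k.
net[1] = 3
net[2] = max(3+3-1, 5+0) = 5
net[3] = max(3+5-1, 5+3-1, 9+0) = 9
net[4] = max(3+9-1, 5+5-1, 9+3-1, 12+0) = 12
net[5] = max(3+12-1, 5+9-1, 9+5-1, 12+3-1, 19+0) = 19
net[6] = max(3+19-1, 5+12-1, 9+9-1, 12+5-1, 19+3-1, 12+0) = 21
net[7] = max(3+21-1, 5+19-1, 9+12-1, …, 12+3-1, 14+0) = 23
net[8] = max(3+23-1, 5+21-1, 9+19-1, …, 14+3-1, 29+0) = 29
net[9] = max(3+29-1, 5+23-1, 9+21-1, …, 29+3-1, 16+0) = 31
One optimal plan: pieces 8 + 1 (1 cut) → $32 − $1 = $31.

31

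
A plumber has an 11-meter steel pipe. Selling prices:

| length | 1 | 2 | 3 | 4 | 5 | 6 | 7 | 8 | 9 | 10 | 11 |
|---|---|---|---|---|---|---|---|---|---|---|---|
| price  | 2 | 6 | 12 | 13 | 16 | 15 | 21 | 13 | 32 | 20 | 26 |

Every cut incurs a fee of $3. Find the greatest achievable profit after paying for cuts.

35

Let v[k] be the best obtainable value from length k. For each k, try every first piece i and keep the best of price[i] + v[k−i] minus the 3 cut fee when i<k.
v[1] = 2
v[2] = max(2+2-3, 6+0) = 6
v[3] = max(2+6-3, 6+2-3, 12+0) = 12
v[4] = max(2+12-3, 6+6-3, 12+2-3, 13+0) = 13
v[5] = max(2+13-3, 6+12-3, 12+6-3, 13+2-3, 16+0) = 16
v[6] = max(2+16-3, 6+13-3, 12+12-3, 13+6-3, 16+2-3, 15+0) = 21
v[7] = max(2+21-3, 6+16-3, 12+13-3, …, 15+2-3, 21+0) = 22
v[8] = max(2+22-3, 6+21-3, 12+16-3, …, 21+2-3, 13+0) = 25
v[9] = max(2+25-3, 6+22-3, 12+21-3, …, 13+2-3, 32+0) = 32
v[10] = max(2+32-3, 6+25-3, 12+22-3, …, 32+2-3, 20+0) = 31
v[11] = max(2+31-3, 6+32-3, 12+25-3, …, 20+2-3, 26+0) = 35
One optimal plan: pieces 9 + 2 (1 cut) → $38 − $3 = $35.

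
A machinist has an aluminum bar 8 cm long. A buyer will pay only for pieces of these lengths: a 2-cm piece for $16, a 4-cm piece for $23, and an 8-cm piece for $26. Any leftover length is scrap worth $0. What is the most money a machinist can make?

64

Consider every possible first cut. best[k] is the best of p[i]+best[k−i] over all sellable i≤k.
best[1] = 0
best[2] = 16
best[3] = 16
best[4] = max(16+16, 23+0) = 32
best[5] = max(16+16, 23+0) = 32
best[6] = max(16+32, 23+16) = 48
best[7] = max(16+32, 23+16) = 48
best[8] = max(16+48, 23+32, 26+0) = 64
One optimal cutting: 2 + 2 + 2 + 2 → $64.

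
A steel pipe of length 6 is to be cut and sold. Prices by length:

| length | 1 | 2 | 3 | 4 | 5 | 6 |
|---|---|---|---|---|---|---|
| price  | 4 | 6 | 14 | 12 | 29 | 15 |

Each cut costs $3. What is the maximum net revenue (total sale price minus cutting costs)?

30

Consider every possible first cut. r[k] is the best of p[i]+r[k−i] over all sellable i≤k, charging 3 whenever i<k.
r[1] = 4
r[2] = 6
r[3] = 14
r[4] = 15  (first piece 1, then r[3]=14)
r[5] = 29
r[6] = 30  (first piece 1, then r[5]=29)
One optimal plan: pieces 5 + 1 (1 cut) → $33 − $3 = $30.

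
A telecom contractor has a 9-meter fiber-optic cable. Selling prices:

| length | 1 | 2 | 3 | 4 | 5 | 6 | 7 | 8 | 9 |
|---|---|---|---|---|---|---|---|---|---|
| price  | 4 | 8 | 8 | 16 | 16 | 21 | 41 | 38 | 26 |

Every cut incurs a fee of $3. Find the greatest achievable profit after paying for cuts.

46

Build net[k] bottom-up: net[k] = max over allowed piece i of (p[i] + net[k−i]) − 3 per cut.
net[1] = 4
net[2] = max(4+4-3, 8+0) = 8
net[3] = max(4+8-3, 8+4-3, 8+0) = 9
net[4] = max(4+9-3, 8+8-3, 8+4-3, 16+0) = 16
net[5] = max(4+16-3, 8+9-3, 8+8-3, 16+4-3, 16+0) = 17
net[6] = max(4+17-3, 8+16-3, 8+9-3, 16+8-3, 16+4-3, 21+0) = 21
net[7] = max(4+21-3, 8+17-3, 8+16-3, …, 21+4-3, 41+0) = 41
net[8] = max(4+41-3, 8+21-3, 8+17-3, …, 41+4-3, 38+0) = 42
net[9] = max(4+42-3, 8+41-3, 8+21-3, …, 38+4-3, 26+0) = 46
One optimal plan: pieces 7 + 2 (1 cut) → $49 − $3 = $46.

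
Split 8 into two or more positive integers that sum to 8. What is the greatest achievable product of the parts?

Let P[k] be the best product for length k (with at least one cut). For each first piece i, the rest contributes max(k−i, P[k−i]).
P[2] = 1×max(1,0) = 1×1 = 1
P[3] = 1×max(2,1) = 1×2 = 2
P[4] = 2×max(2,1) = 2×2 = 4
P[5] = 2×max(3,2) = 2×3 = 6
P[6] = 3×max(3,2) = 3×3 = 9
P[7] = 2×max(5,6) = 2×6 = 12
P[8] = 2×max(6,9) = 2×9 = 18
One optimal split: 3 + 3 + 2; product 3×3×2 = 18.

18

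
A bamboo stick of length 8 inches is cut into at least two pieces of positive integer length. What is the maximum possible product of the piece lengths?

Fill prod[k] for k=2..8: at each k try every first piece i and multiply by the better of (k−i) uncut or prod[k−i].
prod[2] = 1·max(1,0) = 1·1 = 1
prod[3] = max(1·2, 2·1) = 2
prod[4] = max(1·3, 2·2, 3·1) = 4
prod[5] = max(1·4, 2·3, 3·2, 4·1) = 6
prod[6] = max(1·6, 2·4, 3·3, 4·2, 5·1) = 9
prod[7] = max(1·9, 2·6, 3·4, 4·3, 5·2, 6·1) = 12
prod[8] = max(1·12, 2·9, 3·6, …, 6·2, 7·1) = 18
One optimal split: 3 + 3 + 2; product 3·3·2 = 18.

18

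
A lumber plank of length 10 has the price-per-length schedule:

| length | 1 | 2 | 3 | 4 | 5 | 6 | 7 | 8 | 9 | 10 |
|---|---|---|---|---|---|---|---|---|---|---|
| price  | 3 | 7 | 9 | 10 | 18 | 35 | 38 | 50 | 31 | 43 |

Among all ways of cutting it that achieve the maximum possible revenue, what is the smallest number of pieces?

2

Build r[k] bottom-up: r[k] = max over allowed piece i of (p[i] + r[k−i]).
r[1] = 3
r[2] = max(3+3, 7+0) = 7
r[3] = max(3+7, 7+3, 9+0) = 10
r[4] = max(3+10, 7+7, 9+3, 10+0) = 14
r[5] = max(3+14, 7+10, 9+7, 10+3, 18+0) = 18
r[6] = max(3+18, 7+14, 9+10, 10+7, 18+3, 35+0) = 35
r[7] = max(3+35, 7+18, 9+14, …, 35+3, 38+0) = 38
r[8] = max(3+38, 7+35, 9+18, …, 38+3, 50+0) = 50
r[9] = max(3+50, 7+38, 9+35, …, 50+3, 31+0) = 53
r[10] = max(3+53, 7+50, 9+38, …, 31+3, 43+0) = 57
Maximum revenue is $57.
Now minimize piece count subject to staying optimal: for each k, pieces[k] = 1 + min over i with p[i]+r[k−i]=r[k] of pieces[k−i].
pieces[7] = 1
pieces[8] = 1
pieces[9] = 2
pieces[10] = 2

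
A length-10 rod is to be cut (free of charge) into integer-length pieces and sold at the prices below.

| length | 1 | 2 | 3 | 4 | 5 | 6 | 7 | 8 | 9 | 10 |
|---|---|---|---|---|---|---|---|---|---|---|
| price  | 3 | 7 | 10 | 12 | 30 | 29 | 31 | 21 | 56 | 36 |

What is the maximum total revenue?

60

Build v[k] bottom-up: v[k] = max over allowed piece i of (p[i] + v[k−i]).
v[1] = 3
v[2] = 7
v[3] = 10  (first piece 1, then v[2]=7)
v[4] = 14  (first piece 2, then v[2]=7)
v[5] = 30
v[6] = 33  (first piece 1, then v[5]=30)
v[7] = 37  (first piece 2, then v[5]=30)
v[8] = 40  (first piece 1, then v[7]=37)
v[9] = 56
v[10] = 60  (first piece 5, then v[5]=30)
One optimal cutting: 5 + 5 → $30 + $30 = $60.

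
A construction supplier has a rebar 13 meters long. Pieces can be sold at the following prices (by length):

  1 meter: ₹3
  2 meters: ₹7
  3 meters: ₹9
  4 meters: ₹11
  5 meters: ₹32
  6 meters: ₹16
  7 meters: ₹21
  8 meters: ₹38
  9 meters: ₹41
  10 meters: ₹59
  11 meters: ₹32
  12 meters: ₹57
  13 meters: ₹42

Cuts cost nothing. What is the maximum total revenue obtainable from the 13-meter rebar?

74

Consider every possible first cut. best[k] is the best of p[i]+best[k−i] over all sellable i≤k.
best[1] = 3
best[2] = 7
best[3] = 10  (first piece 1, then best[2]=7)
best[4] = 14  (first piece 2, then best[2]=7)
best[5] = 32
best[6] = 35  (first piece 1, then best[5]=32)
best[7] = 39  (first piece 2, then best[5]=32)
best[8] = 42  (first piece 1, then best[7]=39)
best[9] = 46  (first piece 2, then best[7]=39)
best[10] = 64  (first piece 5, then best[5]=32)
best[11] = 67  (first piece 1, then best[10]=64)
best[12] = 71  (first piece 2, then best[10]=64)
best[13] = 74  (first piece 1, then best[12]=71)
One optimal cutting: 5 + 5 + 2 + 1 → ₹32 + ₹32 + ₹7 + ₹3 = ₹74.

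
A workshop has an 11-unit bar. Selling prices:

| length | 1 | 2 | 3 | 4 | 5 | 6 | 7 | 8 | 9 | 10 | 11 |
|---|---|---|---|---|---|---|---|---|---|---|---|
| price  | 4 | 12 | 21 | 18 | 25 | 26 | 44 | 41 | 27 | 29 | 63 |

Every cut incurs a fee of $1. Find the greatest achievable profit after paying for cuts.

72

Build r[k] bottom-up: r[k] = max over allowed piece i of (p[i] + r[k−i]) − 1 per cut.
r[1] = 4
r[2] = max(4+4-1, 12+0) = 12
r[3] = max(4+12-1, 12+4-1, 21+0) = 21
r[4] = max(4+21-1, 12+12-1, 21+4-1, 18+0) = 24
r[5] = max(4+24-1, 12+21-1, 21+12-1, 18+4-1, 25+0) = 32
r[6] = max(4+32-1, 12+24-1, 21+21-1, 18+12-1, 25+4-1, 26+0) = 41
r[7] = max(4+41-1, 12+32-1, 21+24-1, …, 26+4-1, 44+0) = 44
r[8] = max(4+44-1, 12+41-1, 21+32-1, …, 44+4-1, 41+0) = 52
r[9] = max(4+52-1, 12+44-1, 21+41-1, …, 41+4-1, 27+0) = 61
r[10] = max(4+61-1, 12+52-1, 21+44-1, …, 27+4-1, 29+0) = 64
r[11] = max(4+64-1, 12+61-1, 21+52-1, …, 29+4-1, 63+0) = 72
One optimal plan: pieces 3 + 3 + 3 + 2 (3 cuts) → $75 − $3 = $72.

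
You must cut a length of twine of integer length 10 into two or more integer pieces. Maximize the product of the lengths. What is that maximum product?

Fill g[k] for k=2..10: at each k try every first piece i and multiply by the better of (k−i) uncut or g[k−i].
Small cases: g[2]=1, g[3]=2, g[4]=4, g[5]=6.
g[6] = max(1*6, 2*4, 3*3, 4*2, 5*1) = 9
g[7] = max(1*9, 2*6, 3*4, 4*3, 5*2, 6*1) = 12
g[8] = max(1*12, 2*9, 3*6, …, 6*2, 7*1) = 18
g[9] = max(1*18, 2*12, 3*9, …, 7*2, 8*1) = 27
g[10] = max(1*27, 2*18, 3*12, …, 8*2, 9*1) = 36
One optimal split: 3 + 3 + 2 + 2; product 3*3*2*2 = 36.

36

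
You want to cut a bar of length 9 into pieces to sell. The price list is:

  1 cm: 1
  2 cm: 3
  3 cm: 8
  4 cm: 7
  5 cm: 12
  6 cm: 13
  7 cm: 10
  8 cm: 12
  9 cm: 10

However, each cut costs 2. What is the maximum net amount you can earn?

Build r[k] bottom-up: r[k] = max over allowed piece i of (p[i] + r[k−i]) − 2 per cut.
r[1] = 1
r[2] = max(1+1-2, 3+0) = 3
r[3] = max(1+3-2, 3+1-2, 8+0) = 8
r[4] = max(1+8-2, 3+3-2, 8+1-2, 7+0) = 7
r[5] = max(1+7-2, 3+8-2, 8+3-2, 7+1-2, 12+0) = 12
r[6] = max(1+12-2, 3+7-2, 8+8-2, 7+3-2, 12+1-2, 13+0) = 14
r[7] = max(1+14-2, 3+12-2, 8+7-2, …, 13+1-2, 10+0) = 13
r[8] = max(1+13-2, 3+14-2, 8+12-2, …, 10+1-2, 12+0) = 18
r[9] = max(1+18-2, 3+13-2, 8+14-2, …, 12+1-2, 10+0) = 20
One optimal plan: pieces 3 + 3 + 3 (2 cuts) → 24 − 4 = 20.

20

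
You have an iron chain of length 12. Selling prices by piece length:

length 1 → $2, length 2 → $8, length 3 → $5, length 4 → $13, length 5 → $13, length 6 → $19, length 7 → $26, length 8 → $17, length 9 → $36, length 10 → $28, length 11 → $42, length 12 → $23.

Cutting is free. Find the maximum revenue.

Build best[k] bottom-up: best[k] = max over allowed piece i of (p[i] + best[k−i]).
best[1] = 2
best[2] = max(2+2, 8+0) = 8
best[3] = max(2+8, 8+2, 5+0) = 10
best[4] = max(2+10, 8+8, 5+2, 13+0) = 16
best[5] = max(2+16, 8+10, 5+8, 13+2, 13+0) = 18
best[6] = max(2+18, 8+16, 5+10, 13+8, 13+2, 19+0) = 24
best[7] = max(2+24, 8+18, 5+16, …, 19+2, 26+0) = 26
best[8] = max(2+26, 8+24, 5+18, …, 26+2, 17+0) = 32
best[9] = max(2+32, 8+26, 5+24, …, 17+2, 36+0) = 36
best[10] = max(2+36, 8+32, 5+26, …, 36+2, 28+0) = 40
best[11] = max(2+40, 8+36, 5+32, …, 28+2, 42+0) = 44
best[12] = max(2+44, 8+40, 5+36, …, 42+2, 23+0) = 48
One optimal cutting: 2 + 2 + 2 + 2 + 2 + 2 → $8 + $8 + $8 + $8 + $8 + $8 = $48.

48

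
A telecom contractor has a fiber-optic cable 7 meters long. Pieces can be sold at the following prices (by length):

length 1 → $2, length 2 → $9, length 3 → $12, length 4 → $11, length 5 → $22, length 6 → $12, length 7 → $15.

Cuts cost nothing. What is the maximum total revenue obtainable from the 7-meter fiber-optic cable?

Consider every possible first cut. best[k] is the best of p[i]+best[k−i] over all sellable i≤k.
best[1] = 2
best[2] = 9
best[3] = 12
best[4] = 18  (first piece 2, then best[2]=9)
best[5] = 22
best[6] = 27  (first piece 2, then best[4]=18)
best[7] = 31  (first piece 2, then best[5]=22)
One optimal cutting: 5 + 2 → $22 + $9 = $31.

31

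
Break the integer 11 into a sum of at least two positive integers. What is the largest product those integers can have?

54

Fill m[k] for k=2..11: at each k try every first piece i and multiply by the better of (k−i) uncut or m[k−i].
m[2] = 1*max(1,0) = 1*1 = 1
m[3] = max(1*2, 2*1) = 2
m[4] = max(1*3, 2*2, 3*1) = 4
m[5] = max(1*4, 2*3, 3*2, 4*1) = 6
m[6] = max(1*6, 2*4, 3*3, 4*2, 5*1) = 9
m[7] = max(1*9, 2*6, 3*4, 4*3, 5*2, 6*1) = 12
m[8] = max(1*12, 2*9, 3*6, …, 6*2, 7*1) = 18
m[9] = max(1*18, 2*12, 3*9, …, 7*2, 8*1) = 27
m[10] = max(1*27, 2*18, 3*12, …, 8*2, 9*1) = 36
m[11] = max(1*36, 2*27, 3*18, …, 9*2, 10*1) = 54
One optimal split: 3 + 3 + 3 + 2; product 3*3*3*2 = 54.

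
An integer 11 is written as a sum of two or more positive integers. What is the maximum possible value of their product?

Fill g[k] for k=2..11: at each k try every first piece i and multiply by the better of (k−i) uncut or g[k−i].
Small cases: g[2]=1, g[3]=2, g[4]=4, g[5]=6, g[6]=9.
g[7] = 2·max(5,6) = 2·6 = 12
g[8] = 2·max(6,9) = 2·9 = 18
g[9] = 3·max(6,9) = 3·9 = 27
g[10] = 2·max(8,18) = 2·18 = 36
g[11] = 2·max(9,27) = 2·27 = 54
One optimal split: 3 + 3 + 3 + 2; product 3·3·3·2 = 54.

54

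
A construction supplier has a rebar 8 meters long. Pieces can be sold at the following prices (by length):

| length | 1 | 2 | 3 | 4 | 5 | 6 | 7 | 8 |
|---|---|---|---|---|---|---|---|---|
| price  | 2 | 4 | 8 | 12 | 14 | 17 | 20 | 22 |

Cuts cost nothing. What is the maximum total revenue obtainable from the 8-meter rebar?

24

Let v[k] be the best obtainable value from length k. For each k, try every first piece i and keep the best of price[i] + v[k−i].
v[1] = 2
v[2] = 4  (first piece 1, then v[1]=2)
v[3] = 8
v[4] = 12
v[5] = 14  (first piece 1, then v[4]=12)
v[6] = 17
v[7] = 20  (first piece 3, then v[4]=12)
v[8] = 24  (first piece 4, then v[4]=12)
One optimal cutting: 4 + 4 → ₹12 + ₹12 = ₹24.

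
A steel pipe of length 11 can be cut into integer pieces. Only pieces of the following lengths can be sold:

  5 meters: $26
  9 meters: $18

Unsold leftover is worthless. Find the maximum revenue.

Let f[k] be the best obtainable value from length k. For each k, try every first piece i and keep the best of price[i] + f[k−i].
f[1] = 0
f[2] = 0
f[3] = 0
f[4] = 0
f[5] = 26
f[6] = 26
f[7] = 26
f[8] = 26
f[9] = 26
f[10] = 52  (first piece 5, then f[5]=26)
f[11] = 52
One optimal cutting: pieces 5 + 5 with 1 meter of scrap → $52.

52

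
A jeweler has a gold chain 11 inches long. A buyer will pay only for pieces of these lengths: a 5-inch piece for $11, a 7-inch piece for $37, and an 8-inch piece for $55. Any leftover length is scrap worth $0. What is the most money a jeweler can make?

55

Consider every possible first cut. r[k] is the best of p[i]+r[k−i] over all sellable i≤k.
r[1] = 0
r[2] = 0
r[3] = 0
r[4] = 0
r[5] = 11
r[6] = 11
r[7] = 37
r[8] = 55
r[9] = 55
r[10] = 55
r[11] = 55
One optimal cutting: pieces 8 with 3 inches of scrap → $55.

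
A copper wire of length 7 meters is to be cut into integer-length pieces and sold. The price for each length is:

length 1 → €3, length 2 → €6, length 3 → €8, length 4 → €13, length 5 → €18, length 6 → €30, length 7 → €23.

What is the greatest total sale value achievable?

33

Let best[k] be the best obtainable value from length k. For each k, try every first piece i and keep the best of price[i] + best[k−i].
best[1] = 3
best[2] = 6  (first piece 1, then best[1]=3)
best[3] = 9  (first piece 1, then best[2]=6)
best[4] = 13
best[5] = 18
best[6] = 30
best[7] = 33  (first piece 1, then best[6]=30)
One optimal cutting: 6 + 1 → €30 + €3 = €33.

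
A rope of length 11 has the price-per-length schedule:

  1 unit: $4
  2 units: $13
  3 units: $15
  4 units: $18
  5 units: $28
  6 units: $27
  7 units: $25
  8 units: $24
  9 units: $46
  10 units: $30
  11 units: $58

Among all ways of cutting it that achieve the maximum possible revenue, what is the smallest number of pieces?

Consider every possible first cut. r[k] is the best of p[i]+r[k−i] over all sellable i≤k.
r[1] = 4
r[2] = 13
r[3] = 17  (first piece 1, then r[2]=13)
r[4] = 26  (first piece 2, then r[2]=13)
r[5] = 30  (first piece 1, then r[4]=26)
r[6] = 39  (first piece 2, then r[4]=26)
r[7] = 43  (first piece 1, then r[6]=39)
r[8] = 52  (first piece 2, then r[6]=39)
r[9] = 56  (first piece 1, then r[8]=52)
r[10] = 65  (first piece 2, then r[8]=52)
r[11] = 69  (first piece 1, then r[10]=65)
Maximum revenue is $69.
Now minimize piece count subject to staying optimal: for each k, pieces[k] = 1 + min over i with p[i]+r[k−i]=r[k] of pieces[k−i].
pieces[8] = 4
pieces[9] = 5
pieces[10] = 5
pieces[11] = 6

6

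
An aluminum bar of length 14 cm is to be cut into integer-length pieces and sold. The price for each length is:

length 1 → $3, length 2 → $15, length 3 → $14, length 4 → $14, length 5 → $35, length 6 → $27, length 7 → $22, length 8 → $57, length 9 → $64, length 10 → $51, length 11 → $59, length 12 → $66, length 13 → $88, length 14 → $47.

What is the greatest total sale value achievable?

Build v[k] bottom-up: v[k] = max over allowed piece i of (p[i] + v[k−i]).
v[1] = 3
v[2] = 15
v[3] = 18  (first piece 1, then v[2]=15)
v[4] = 30  (first piece 2, then v[2]=15)
v[5] = 35
v[6] = 45  (first piece 2, then v[4]=30)
v[7] = 50  (first piece 2, then v[5]=35)
v[8] = 60  (first piece 2, then v[6]=45)
v[9] = 65  (first piece 2, then v[7]=50)
v[10] = 75  (first piece 2, then v[8]=60)
v[11] = 80  (first piece 2, then v[9]=65)
v[12] = 90  (first piece 2, then v[10]=75)
v[13] = 95  (first piece 2, then v[11]=80)
v[14] = 105  (first piece 2, then v[12]=90)
One optimal cutting: 2 + 2 + 2 + 2 + 2 + 2 + 2 → $15 + $15 + $15 + $15 + $15 + $15 + $15 = $105.

105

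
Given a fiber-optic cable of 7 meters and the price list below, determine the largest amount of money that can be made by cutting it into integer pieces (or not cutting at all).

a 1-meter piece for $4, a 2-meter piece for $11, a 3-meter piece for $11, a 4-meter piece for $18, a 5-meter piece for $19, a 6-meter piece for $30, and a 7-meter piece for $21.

Consider every possible first cut. R[k] is the best of p[i]+R[k−i] over all sellable i≤k.
R[1] = 4
R[2] = 11
R[3] = 15  (first piece 1, then R[2]=11)
R[4] = 22  (first piece 2, then R[2]=11)
R[5] = 26  (first piece 1, then R[4]=22)
R[6] = 33  (first piece 2, then R[4]=22)
R[7] = 37  (first piece 1, then R[6]=33)
One optimal cutting: 2 + 2 + 2 + 1 → $11 + $11 + $11 + $4 = $37.

37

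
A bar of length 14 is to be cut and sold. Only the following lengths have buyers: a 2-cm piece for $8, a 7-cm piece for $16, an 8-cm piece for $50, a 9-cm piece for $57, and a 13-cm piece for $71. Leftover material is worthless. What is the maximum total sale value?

74

Consider every possible first cut. r[k] is the best of p[i]+r[k−i] over all sellable i≤k.
r[1] = 0
r[2] = 8
r[3] = 8
r[4] = 16  (first piece 2, then r[2]=8)
r[5] = 16
r[6] = 24  (first piece 2, then r[4]=16)
r[7] = max(8+16, 16+0) = 24
r[8] = max(8+24, 16+0, 50+0) = 50
r[9] = max(8+24, 16+8, 50+0, 57+0) = 57
r[10] = max(8+50, 16+8, 50+8, 57+0) = 58
r[11] = max(8+57, 16+16, 50+8, 57+8) = 65
r[12] = max(8+58, 16+16, 50+16, 57+8) = 66
r[13] = max(8+65, 16+24, 50+16, 57+16, 71+0) = 73
r[14] = max(8+66, 16+24, 50+24, 57+16, 71+0) = 74
One optimal cutting: 8 + 2 + 2 + 2 → $74.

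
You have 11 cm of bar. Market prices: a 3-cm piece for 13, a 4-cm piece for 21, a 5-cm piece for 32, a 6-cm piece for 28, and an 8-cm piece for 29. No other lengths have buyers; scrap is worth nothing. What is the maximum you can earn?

64

Consider every possible first cut. r[k] is the best of p[i]+r[k−i] over all sellable i≤k.
r[1] = 0
r[2] = 0
r[3] = 13
r[4] = 21
r[5] = 32
r[6] = 32
r[7] = 34  (first piece 3, then r[4]=21)
r[8] = 45  (first piece 3, then r[5]=32)
r[9] = 53  (first piece 4, then r[5]=32)
r[10] = 64  (first piece 5, then r[5]=32)
r[11] = 64
One optimal cutting: pieces 5 + 5 with 1 cm of scrap → 64.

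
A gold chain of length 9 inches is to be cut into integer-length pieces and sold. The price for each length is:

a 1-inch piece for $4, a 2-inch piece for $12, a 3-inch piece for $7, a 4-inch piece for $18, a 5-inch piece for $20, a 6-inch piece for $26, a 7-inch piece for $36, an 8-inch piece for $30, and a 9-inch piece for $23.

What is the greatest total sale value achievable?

Let v[k] be the best obtainable value from length k. For each k, try every first piece i and keep the best of price[i] + v[k−i].
v[1] = 4
v[2] = max(4+4, 12+0) = 12
v[3] = max(4+12, 12+4, 7+0) = 16
v[4] = max(4+16, 12+12, 7+4, 18+0) = 24
v[5] = max(4+24, 12+16, 7+12, 18+4, 20+0) = 28
v[6] = max(4+28, 12+24, 7+16, 18+12, 20+4, 26+0) = 36
v[7] = max(4+36, 12+28, 7+24, …, 26+4, 36+0) = 40
v[8] = max(4+40, 12+36, 7+28, …, 36+4, 30+0) = 48
v[9] = max(4+48, 12+40, 7+36, …, 30+4, 23+0) = 52
One optimal cutting: 2 + 2 + 2 + 2 + 1 → $12 + $12 + $12 + $12 + $4 = $52.

52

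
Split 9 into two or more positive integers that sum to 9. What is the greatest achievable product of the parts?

27

Let P[k] be the best product for length k (with at least one cut). For each first piece i, the rest contributes max(k−i, P[k−i]).
P[2] = 1×max(1,0) = 1×1 = 1
P[3] = 1×max(2,1) = 1×2 = 2
P[4] = 2×max(2,1) = 2×2 = 4
P[5] = 2×max(3,2) = 2×3 = 6
P[6] = 3×max(3,2) = 3×3 = 9
P[7] = 2×max(5,6) = 2×6 = 12
P[8] = 2×max(6,9) = 2×9 = 18
P[9] = 3×max(6,9) = 3×9 = 27
One optimal split: 3 + 3 + 3; product 3×3×3 = 27.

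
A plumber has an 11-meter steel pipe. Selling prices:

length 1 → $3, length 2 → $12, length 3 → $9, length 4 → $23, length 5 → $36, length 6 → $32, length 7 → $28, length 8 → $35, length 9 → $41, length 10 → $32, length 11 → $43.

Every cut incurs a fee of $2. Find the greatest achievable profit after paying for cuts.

Let net[k] be the best obtainable value from length k. For each k, try every first piece i and keep the best of price[i] + net[k−i] minus the 2 cut fee when i<k.
net[1] = 3
net[2] = max(3+3-2, 12+0) = 12
net[3] = max(3+12-2, 12+3-2, 9+0) = 13
net[4] = max(3+13-2, 12+12-2, 9+3-2, 23+0) = 23
net[5] = max(3+23-2, 12+13-2, 9+12-2, 23+3-2, 36+0) = 36
net[6] = max(3+36-2, 12+23-2, 9+13-2, 23+12-2, 36+3-2, 32+0) = 37
net[7] = max(3+37-2, 12+36-2, 9+23-2, …, 32+3-2, 28+0) = 46
net[8] = max(3+46-2, 12+37-2, 9+36-2, …, 28+3-2, 35+0) = 47
net[9] = max(3+47-2, 12+46-2, 9+37-2, …, 35+3-2, 41+0) = 57
net[10] = max(3+57-2, 12+47-2, 9+46-2, …, 41+3-2, 32+0) = 70
net[11] = max(3+70-2, 12+57-2, 9+47-2, …, 32+3-2, 43+0) = 71
One optimal plan: pieces 5 + 5 + 1 (2 cuts) → $75 − $4 = $71.

71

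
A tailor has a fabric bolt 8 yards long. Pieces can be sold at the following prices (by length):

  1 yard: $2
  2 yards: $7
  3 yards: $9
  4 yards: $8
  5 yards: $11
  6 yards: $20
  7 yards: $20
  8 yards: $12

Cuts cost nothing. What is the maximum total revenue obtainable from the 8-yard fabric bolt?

28

Consider every possible first cut. r[k] is the best of p[i]+r[k−i] over all sellable i≤k.
r[1] = 2
r[2] = max(2+2, 7+0) = 7
r[3] = max(2+7, 7+2, 9+0) = 9
r[4] = max(2+9, 7+7, 9+2, 8+0) = 14
r[5] = max(2+14, 7+9, 9+7, 8+2, 11+0) = 16
r[6] = max(2+16, 7+14, 9+9, 8+7, 11+2, 20+0) = 21
r[7] = max(2+21, 7+16, 9+14, …, 20+2, 20+0) = 23
r[8] = max(2+23, 7+21, 9+16, …, 20+2, 12+0) = 28
One optimal cutting: 2 + 2 + 2 + 2 → $7 + $7 + $7 + $7 = $28.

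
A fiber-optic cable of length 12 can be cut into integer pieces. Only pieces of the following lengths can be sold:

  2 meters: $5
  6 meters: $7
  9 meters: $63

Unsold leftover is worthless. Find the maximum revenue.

68

Consider every possible first cut. best[k] is the best of p[i]+best[k−i] over all sellable i≤k.
best[1] = 0
best[2] = 5
best[3] = 5
best[4] = 10  (first piece 2, then best[2]=5)
best[5] = 10
best[6] = max(5+10, 7+0) = 15
best[7] = max(5+10, 7+0) = 15
best[8] = max(5+15, 7+5) = 20
best[9] = max(5+15, 7+5, 63+0) = 63
best[10] = max(5+20, 7+10, 63+0) = 63
best[11] = max(5+63, 7+10, 63+5) = 68
best[12] = max(5+63, 7+15, 63+5) = 68
One optimal cutting: pieces 9 + 2 with 1 meter of scrap → $68.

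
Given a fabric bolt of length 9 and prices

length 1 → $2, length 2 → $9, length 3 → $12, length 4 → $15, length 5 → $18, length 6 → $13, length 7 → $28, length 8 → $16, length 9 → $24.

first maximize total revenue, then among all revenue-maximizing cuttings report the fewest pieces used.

4

Build r[k] bottom-up: r[k] = max over allowed piece i of (p[i] + r[k−i]).
r[1] = 2
r[2] = 9
r[3] = 12
r[4] = 18  (first piece 2, then r[2]=9)
r[5] = 21  (first piece 2, then r[3]=12)
r[6] = 27  (first piece 2, then r[4]=18)
r[7] = 30  (first piece 2, then r[5]=21)
r[8] = 36  (first piece 2, then r[6]=27)
r[9] = 39  (first piece 2, then r[7]=30)
Maximum revenue is $39.
Now minimize piece count subject to staying optimal: for each k, pieces[k] = 1 + min over i with p[i]+r[k−i]=r[k] of pieces[k−i].
pieces[6] = 3
pieces[7] = 3
pieces[8] = 4
pieces[9] = 4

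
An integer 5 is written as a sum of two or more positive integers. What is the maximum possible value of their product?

6

Let m[k] be the best product for length k (with at least one cut). For each first piece i, the rest contributes max(k−i, m[k−i]).
m[2] = 1*max(1,0) = 1*1 = 1
m[3] = max(1*2, 2*1) = 2
m[4] = max(1*3, 2*2, 3*1) = 4
m[5] = max(1*4, 2*3, 3*2, 4*1) = 6
One optimal split: 3 + 2; product 3*2 = 6.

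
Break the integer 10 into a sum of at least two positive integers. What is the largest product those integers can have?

Define P[k] = max over 1≤i<k of i · max(k−i, P[k−i]); the inner max lets the remainder stay uncut if that's better.
P[2] = 1·max(1,0) = 1·1 = 1
P[3] = max(1·2, 2·1) = 2
P[4] = max(1·3, 2·2, 3·1) = 4
P[5] = max(1·4, 2·3, 3·2, 4·1) = 6
P[6] = max(1·6, 2·4, 3·3, 4·2, 5·1) = 9
P[7] = max(1·9, 2·6, 3·4, 4·3, 5·2, 6·1) = 12
P[8] = max(1·12, 2·9, 3·6, …, 6·2, 7·1) = 18
P[9] = max(1·18, 2·12, 3·9, …, 7·2, 8·1) = 27
P[10] = max(1·27, 2·18, 3·12, …, 8·2, 9·1) = 36
One optimal split: 3 + 3 + 2 + 2; product 3·3·2·2 = 36.

36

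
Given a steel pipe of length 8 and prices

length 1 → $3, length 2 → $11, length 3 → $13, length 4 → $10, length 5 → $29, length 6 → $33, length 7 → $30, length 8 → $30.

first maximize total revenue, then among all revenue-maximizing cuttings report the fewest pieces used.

Let r[k] be the best obtainable value from length k. For each k, try every first piece i and keep the best of price[i] + r[k−i].
r[1] = 3
r[2] = 11
r[3] = 14  (first piece 1, then r[2]=11)
r[4] = 22  (first piece 2, then r[2]=11)
r[5] = 29
r[6] = 33  (first piece 2, then r[4]=22)
r[7] = 40  (first piece 2, then r[5]=29)
r[8] = 44  (first piece 2, then r[6]=33)
Maximum revenue is $44.
Now minimize piece count subject to staying optimal: for each k, pieces[k] = 1 + min over i with p[i]+r[k−i]=r[k] of pieces[k−i].
pieces[5] = 1
pieces[6] = 1
pieces[7] = 2
pieces[8] = 2

2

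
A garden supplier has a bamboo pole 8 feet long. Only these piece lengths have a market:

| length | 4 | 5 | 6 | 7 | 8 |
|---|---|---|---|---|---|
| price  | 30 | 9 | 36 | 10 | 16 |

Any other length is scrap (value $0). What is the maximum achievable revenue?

60

Build f[k] bottom-up: f[k] = max over allowed piece i of (p[i] + f[k−i]).
f[1] = 0
f[2] = 0
f[3] = 0
f[4] = 30
f[5] = 30
f[6] = 36
f[7] = 36
f[8] = 60  (first piece 4, then f[4]=30)
One optimal cutting: 4 + 4 → $60.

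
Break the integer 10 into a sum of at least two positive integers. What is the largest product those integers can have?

Define f[k] = max over 1≤i<k of i · max(k−i, f[k−i]); the inner max lets the remainder stay uncut if that's better.
Small cases: f[2]=1, f[3]=2, f[4]=4.
f[5] = 2*max(3,2) = 2*3 = 6
f[6] = 3*max(3,2) = 3*3 = 9
f[7] = 2*max(5,6) = 2*6 = 12
f[8] = 2*max(6,9) = 2*9 = 18
f[9] = 3*max(6,9) = 3*9 = 27
f[10] = 2*max(8,18) = 2*18 = 36
One optimal split: 3 + 3 + 2 + 2; product 3*3*2*2 = 36.

36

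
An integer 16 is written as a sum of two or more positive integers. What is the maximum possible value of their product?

324

Let P[k] be the best product for length k (with at least one cut). For each first piece i, the rest contributes max(k−i, P[k−i]).
P[2] = 1*max(1,0) = 1*1 = 1
P[3] = 1*max(2,1) = 1*2 = 2
P[4] = 2*max(2,1) = 2*2 = 4
P[5] = 2*max(3,2) = 2*3 = 6
P[6] = 3*max(3,2) = 3*3 = 9
P[7] = 2*max(5,6) = 2*6 = 12
P[8] = 2*max(6,9) = 2*9 = 18
P[9] = 3*max(6,9) = 3*9 = 27
P[10] = 2*max(8,18) = 2*18 = 36
P[11] = 2*max(9,27) = 2*27 = 54
P[12] = 3*max(9,27) = 3*27 = 81
P[13] = 2*max(11,54) = 2*54 = 108
P[14] = 2*max(12,81) = 2*81 = 162
P[15] = 3*max(12,81) = 3*81 = 243
P[16] = 2*max(14,162) = 2*162 = 324
One optimal split: 3 + 3 + 3 + 3 + 2 + 2; product 3*3*3*3*2*2 = 324.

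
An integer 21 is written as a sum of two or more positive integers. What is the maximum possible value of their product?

Let P[k] be the best product for length k (with at least one cut). For each first piece i, the rest contributes max(k−i, P[k−i]).
P[2] = 1*max(1,0) = 1*1 = 1
P[3] = 1*max(2,1) = 1*2 = 2
P[4] = 2*max(2,1) = 2*2 = 4
P[5] = 2*max(3,2) = 2*3 = 6
P[6] = 3*max(3,2) = 3*3 = 9
P[7] = 2*max(5,6) = 2*6 = 12
P[8] = 2*max(6,9) = 2*9 = 18
P[9] = 3*max(6,9) = 3*9 = 27
P[10] = 2*max(8,18) = 2*18 = 36
P[11] = 2*max(9,27) = 2*27 = 54
P[12] = 3*max(9,27) = 3*27 = 81
P[13] = 2*max(11,54) = 2*54 = 108
P[14] = 2*max(12,81) = 2*81 = 162
P[15] = 3*max(12,81) = 3*81 = 243
P[16] = 2*max(14,162) = 2*162 = 324
P[17] = 2*max(15,243) = 2*243 = 486
P[18] = 3*max(15,243) = 3*243 = 729
P[19] = 2*max(17,486) = 2*486 = 972
P[20] = 2*max(18,729) = 2*729 = 1458
P[21] = 3*max(18,729) = 3*729 = 2187
One optimal split: 3 + 3 + 3 + 3 + 3 + 3 + 3; product 3*3*3*3*3*3*3 = 2187.

2187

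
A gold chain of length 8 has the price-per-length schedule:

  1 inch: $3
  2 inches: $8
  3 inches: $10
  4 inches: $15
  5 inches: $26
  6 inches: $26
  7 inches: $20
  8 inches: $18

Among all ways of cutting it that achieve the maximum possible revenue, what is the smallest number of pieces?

3

Let r[k] be the best obtainable value from length k. For each k, try every first piece i and keep the best of price[i] + r[k−i].
r[1] = 3
r[2] = max(3+3, 8+0) = 8
r[3] = max(3+8, 8+3, 10+0) = 11
r[4] = max(3+11, 8+8, 10+3, 15+0) = 16
r[5] = max(3+16, 8+11, 10+8, 15+3, 26+0) = 26
r[6] = max(3+26, 8+16, 10+11, 15+8, 26+3, 26+0) = 29
r[7] = max(3+29, 8+26, 10+16, …, 26+3, 20+0) = 34
r[8] = max(3+34, 8+29, 10+26, …, 20+3, 18+0) = 37
Maximum revenue is $37.
Now minimize piece count subject to staying optimal: for each k, pieces[k] = 1 + min over i with p[i]+r[k−i]=r[k] of pieces[k−i].
pieces[5] = 1
pieces[6] = 2
pieces[7] = 2
pieces[8] = 3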